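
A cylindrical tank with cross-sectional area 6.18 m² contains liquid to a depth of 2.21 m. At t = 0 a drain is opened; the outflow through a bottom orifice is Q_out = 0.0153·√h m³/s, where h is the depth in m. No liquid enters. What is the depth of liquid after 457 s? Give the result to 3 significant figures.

0.848 m

Unsteady balance on liquid volume: A dh/dt = −0.0153 √h.
Separate and integrate: 2(√h − √h₀) = −(0.0153/A) t.
√h = √2.21 − 0.0153·457/(2·6.18) = 1.4866 − 0.56570 = 0.92090.
h = 0.92090² = 0.84806 m.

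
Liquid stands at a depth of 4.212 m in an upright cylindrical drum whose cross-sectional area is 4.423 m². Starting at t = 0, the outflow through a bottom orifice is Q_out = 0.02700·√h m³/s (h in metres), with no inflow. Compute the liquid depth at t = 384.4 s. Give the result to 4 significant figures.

A dh/dt = −Q_out = −0.02700 √h.
∫ h^(−1/2) dh = −(0.02700/A) ∫ dt, giving 2√h = 2√h₀ − (0.02700/A) t.
√h = √4.212 − 0.02700·384.4/(2·4.423) = 2.05232 − 1.17328 = 0.879040.
h = 0.879040² = 0.772711 m.

0.7727 m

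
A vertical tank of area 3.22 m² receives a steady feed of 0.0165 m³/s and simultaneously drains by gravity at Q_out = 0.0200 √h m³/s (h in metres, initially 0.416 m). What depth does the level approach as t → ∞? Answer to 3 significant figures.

Level balance: A dh/dt = 0.0165 − 0.0200 √h. Setting dh/dt = 0:
Q_in = 0.0200 √h_ss ⇒ √h_ss = 0.0165/0.0200 = 0.82500.
h_ss = 0.82500² = 0.68063 m. (Since h₀ = 0.416 m < h_ss, the level will rise toward this value.)

0.681 m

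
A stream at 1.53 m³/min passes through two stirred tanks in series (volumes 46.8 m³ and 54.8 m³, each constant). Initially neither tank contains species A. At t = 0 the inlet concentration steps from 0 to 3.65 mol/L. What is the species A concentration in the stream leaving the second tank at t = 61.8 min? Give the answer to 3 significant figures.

Species balance on tank i: dCᵢ/dt = (Cᵢ₋₁ − Cᵢ)/τᵢ with τᵢ = Vᵢ/Q.
τ₁ = 46.8/1.53 = 30.588 min; τ₂ = 54.8/1.53 = 35.817 min.
Solving the cascade with C₁(0)=C₂(0)=0 gives C₂(t) = C_in[1 − (τ₁ e^(−t/τ₁) − τ₂ e^(−t/τ₂))/(τ₁ − τ₂)].
At t = 61.8: e^(−t/τ₁) = 0.13260, e^(−t/τ₂) = 0.17810.
C₂ = 3.65·[1 − (30.588·0.13260 − 35.817·0.17810)/(-5.2288)] = 3.65·0.55579 = 2.0286 mol/L.

2.03 mol/L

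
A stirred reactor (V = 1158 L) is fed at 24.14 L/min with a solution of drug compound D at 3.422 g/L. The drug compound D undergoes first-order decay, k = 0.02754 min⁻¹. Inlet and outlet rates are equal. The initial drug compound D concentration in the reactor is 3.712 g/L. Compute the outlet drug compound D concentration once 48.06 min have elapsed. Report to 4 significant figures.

V dC/dt = Q(C_in − C) − k V C.
dC/dt = (Q/V) C_in − (Q/V + k) C; effective rate a = Q/V + k = 0.0208463 + 0.02754 = 0.0483863 min⁻¹.
C_ss = Q C_in/(Q + kV) = 1.47430 g/L; C(t) = C_ss + (C₀ − C_ss) e^(−a t).
C(48.06) = 1.47430 + (2.23770)·e^(−0.0483863·48.06) = 1.47430 + (2.23770)·0.0977399 = 1.69301 g/L.

1.693 g/L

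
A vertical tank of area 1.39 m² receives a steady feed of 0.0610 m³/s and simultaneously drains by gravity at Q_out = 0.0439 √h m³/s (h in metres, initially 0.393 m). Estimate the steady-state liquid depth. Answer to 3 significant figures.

Unsteady balance on liquid volume: A dh/dt = Q_in − 0.0439 √h. At steady state dh/dt = 0:
Q_in = 0.0439 √h_ss ⇒ √h_ss = 0.0610/0.0439 = 1.3895.
h_ss = 1.3895² = 1.9308 m. (Since h₀ = 0.393 m < h_ss, the level will rise toward this value.)

1.93 m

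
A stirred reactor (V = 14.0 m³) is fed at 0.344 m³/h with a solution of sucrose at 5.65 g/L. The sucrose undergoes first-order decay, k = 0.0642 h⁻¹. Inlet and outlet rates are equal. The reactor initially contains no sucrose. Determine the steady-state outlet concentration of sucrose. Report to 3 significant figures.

1.56 g/L

Accumulation = in − out − consumed: V dC/dt = Q C_in − Q C − k V C.
Steady state (dC/dt = 0): C_ss = Q C_in/(Q + kV) = C_in/(1 + kV/Q).
C_ss = 0.344·5.65/(0.344 + 0.0642·14.0) = 1.9436/1.2428 = 1.5639 g/L.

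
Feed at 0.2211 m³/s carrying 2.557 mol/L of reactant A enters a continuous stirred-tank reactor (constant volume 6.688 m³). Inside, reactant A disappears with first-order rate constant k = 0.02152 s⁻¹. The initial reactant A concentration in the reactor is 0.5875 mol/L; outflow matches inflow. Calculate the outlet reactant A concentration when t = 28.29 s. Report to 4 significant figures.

1.344 mol/L

Accumulation = in − out − consumed: V dC/dt = Q C_in − Q C − k V C.
dC/dt = (Q/V) C_in − (Q/V + k) C; effective rate a = Q/V + k = 0.0330592 + 0.02152 = 0.0545792 s⁻¹.
C_ss = Q C_in/(Q + kV) = 1.54880 mol/L; C(t) = C_ss + (C₀ − C_ss) e^(−a t).
C(28.29) = 1.54880 + (-0.961302)·e^(−0.0545792·28.29) = 1.54880 + (-0.961302)·0.213515 = 1.34355 mol/L.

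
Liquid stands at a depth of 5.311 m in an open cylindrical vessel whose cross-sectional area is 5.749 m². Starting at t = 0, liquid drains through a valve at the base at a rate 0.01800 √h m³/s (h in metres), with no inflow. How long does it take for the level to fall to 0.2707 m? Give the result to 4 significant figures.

With no inflow, A dh/dt = −0.01800 √h.
This is separable: 2 d(√h)/dt = −0.01800/A, so √h = √h₀ − (0.01800/(2A)) t.
t = 2A(√h₀ − √h)/0.01800 = 2·5.749·(√5.311 − √0.2707)/0.01800
  = 11.4980 × (2.30456 − 0.520288) / 0.01800 = 1139.75 s.

1140 s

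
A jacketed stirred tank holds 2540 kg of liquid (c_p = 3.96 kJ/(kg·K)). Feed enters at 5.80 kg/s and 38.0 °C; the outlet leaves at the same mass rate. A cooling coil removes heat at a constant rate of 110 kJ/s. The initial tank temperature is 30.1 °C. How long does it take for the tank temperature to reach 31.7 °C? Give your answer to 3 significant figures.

316 s

M c_p dT/dt = ṁ c_p (T_in − T) − Q̇.
τ = M/ṁ = 437.93 s; T_ss = T_in − Q̇/(ṁ c_p) = 33.211 °C.
T(t) = T_ss + (T₀ − T_ss) e^(−t/τ). Set T = 31.7:
e^(−t/τ) = (31.7 − 33.211)/(30.1 − 33.211) = 0.48565
t = −437.93 · ln(0.48565) = 316.30 s.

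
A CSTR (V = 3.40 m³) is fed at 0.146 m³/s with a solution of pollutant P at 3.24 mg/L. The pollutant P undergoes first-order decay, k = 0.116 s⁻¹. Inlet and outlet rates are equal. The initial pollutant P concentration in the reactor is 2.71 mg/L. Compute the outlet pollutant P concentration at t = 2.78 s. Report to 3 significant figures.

Accumulation = in − out − consumed: V dC/dt = Q C_in − Q C − k V C.
dC/dt = (Q/V) C_in − (Q/V + k) C; effective rate a = Q/V + k = 0.042941 + 0.116 = 0.15894 s⁻¹.
C_ss = Q C_in/(Q + kV) = 0.87535 mg/L; C(t) = C_ss + (C₀ − C_ss) e^(−a t).
C(2.78) = 0.87535 + (1.8346)·e^(−0.15894·2.78) = 0.87535 + (1.8346)·0.64284 = 2.0547 mg/L.

2.05 mg/L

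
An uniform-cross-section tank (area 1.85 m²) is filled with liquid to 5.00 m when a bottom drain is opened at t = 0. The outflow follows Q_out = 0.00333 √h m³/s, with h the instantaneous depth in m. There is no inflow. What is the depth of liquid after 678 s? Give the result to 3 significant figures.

2.64 m

Mass balance (ρ constant): A dh/dt = −0.00333 √h.
This is separable: 2 d(√h)/dt = −0.00333/A, so √h = √h₀ − (0.00333/(2A)) t.
√h = √5.00 − 0.00333·678/(2·1.85) = 2.2361 − 0.61020 = 1.6259.
h = 1.6259² = 2.6434 m.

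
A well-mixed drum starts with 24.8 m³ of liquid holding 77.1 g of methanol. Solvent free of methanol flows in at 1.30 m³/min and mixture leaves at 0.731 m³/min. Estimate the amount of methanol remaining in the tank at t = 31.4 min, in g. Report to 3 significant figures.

Total volume: dV/dt = Q_in − Q_out = 0.56900 m³/min, so V(t) = 24.8 + 0.56900 t and V(31.4) = 42.667 m³.
Species balance (pure solvent in): dm/dt = −Q_out · m/V(t).
dm/m = −Q_out dt/(V₀ + 0.56900 t); integrating gives ln(m/m₀) = −(Q_out/(Q_in−Q_out)) ln(V/V₀).
m = m₀ (V₀/V)^(Q_out/(Q_in−Q_out)) = 77.1 × (24.8/42.667)^(1.2847) = 38.400 g.

38.4 g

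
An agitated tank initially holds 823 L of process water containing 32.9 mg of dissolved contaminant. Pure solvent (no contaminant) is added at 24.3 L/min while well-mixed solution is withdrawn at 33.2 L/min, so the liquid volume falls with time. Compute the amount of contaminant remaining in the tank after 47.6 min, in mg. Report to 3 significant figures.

2.22 mg

Total volume: dV/dt = Q_in − Q_out = -8.9000 L/min, so V(t) = 823 − 8.9000 t and V(47.6) = 399.36 L.
No contaminant enters, so dm/dt = −Q_out · (m/V).
Separate: dm/m = −Q_out dt/V(t) ⇒ ln(m/m₀) = −(Q_out/(Q_in−Q_out)) ln(V/V₀).
m = m₀ (V₀/V)^(Q_out/(Q_in−Q_out)) = 32.9 × (823/399.36)^(-3.7303) = 2.2169 mg.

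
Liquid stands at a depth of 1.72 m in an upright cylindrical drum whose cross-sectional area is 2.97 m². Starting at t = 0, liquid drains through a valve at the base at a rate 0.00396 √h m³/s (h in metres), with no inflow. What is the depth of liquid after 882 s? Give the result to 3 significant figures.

With no inflow, A dh/dt = −0.00396 √h.
∫ h^(−1/2) dh = −(0.00396/A) ∫ dt, giving 2√h = 2√h₀ − (0.00396/A) t.
√h = √1.72 − 0.00396·882/(2·2.97) = 1.3115 − 0.58800 = 0.72349.
h = 0.72349² = 0.52343 m.

0.523 m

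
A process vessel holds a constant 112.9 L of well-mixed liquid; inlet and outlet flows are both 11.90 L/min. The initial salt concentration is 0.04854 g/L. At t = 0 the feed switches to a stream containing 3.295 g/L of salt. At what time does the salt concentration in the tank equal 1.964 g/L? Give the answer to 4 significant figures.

Unsteady species balance (constant V, well mixed): V dC/dt = Q(C_in − C), so τ = V/Q = 9.48739 min.
C(t) = C_in + (C₀ − C_in) e^(−t/τ). Set C = 1.964 and solve for t:
e^(−t/τ) = (C − C_in)/(C₀ − C_in) = (1.964 − 3.295)/(0.04854 − 3.295) = 0.409985
t = −τ ln(…) = 9.48739 × 0.891635 = 8.45929 min.

8.459 min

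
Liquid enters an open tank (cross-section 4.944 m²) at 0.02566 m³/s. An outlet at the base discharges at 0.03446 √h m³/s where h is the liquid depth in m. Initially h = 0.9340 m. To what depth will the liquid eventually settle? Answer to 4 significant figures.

0.5545 m

A dh/dt = Q_in − 0.03446 √h. Steady state requires inflow = outflow:
Q_in = 0.03446 √h_ss ⇒ √h_ss = 0.02566/0.03446 = 0.744631.
h_ss = 0.744631² = 0.554476 m. (Since h₀ = 0.9340 m > h_ss, the level will fall toward this value.)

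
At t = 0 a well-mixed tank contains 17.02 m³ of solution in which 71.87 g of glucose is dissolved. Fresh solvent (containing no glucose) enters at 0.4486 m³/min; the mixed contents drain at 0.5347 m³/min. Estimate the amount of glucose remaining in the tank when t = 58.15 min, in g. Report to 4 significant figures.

8.260 g

Total volume: dV/dt = Q_in − Q_out = -0.0861000 m³/min, so V(t) = 17.02 − 0.0861000 t and V(58.15) = 12.0133 m³.
Species balance (pure solvent in): dm/dt = −Q_out · m/V(t).
dm/m = −Q_out dt/(V₀ − 0.0861000 t); integrating gives ln(m/m₀) = −(Q_out/(Q_in−Q_out)) ln(V/V₀).
m = m₀ (V₀/V)^(Q_out/(Q_in−Q_out)) = 71.87 × (17.02/12.0133)^(-6.21022) = 8.25952 g.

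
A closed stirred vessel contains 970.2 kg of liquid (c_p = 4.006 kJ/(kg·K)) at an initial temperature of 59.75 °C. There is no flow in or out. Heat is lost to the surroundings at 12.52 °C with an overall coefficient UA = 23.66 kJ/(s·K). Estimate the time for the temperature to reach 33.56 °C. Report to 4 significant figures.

Lumped-capacitance energy balance: M c_p dT/dt = UA(T_amb − T).
τ = M c_p/UA = 164.270 s; T_ss = T_amb = 12.5200 °C.
T(t) = T_ss + (T₀ − T_ss)e^(−t/τ); set T = 33.56:
t = −τ ln[(T − T_ss)/(T₀ − T_ss)] = −164.270 · ln(0.445480) = 132.829 s.

132.8 s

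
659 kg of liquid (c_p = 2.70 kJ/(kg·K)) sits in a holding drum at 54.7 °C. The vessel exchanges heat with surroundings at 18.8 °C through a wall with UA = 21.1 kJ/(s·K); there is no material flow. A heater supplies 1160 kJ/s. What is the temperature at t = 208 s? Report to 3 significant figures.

M c_p dT/dt = −UA(T − T_amb) + Q̇.
dT/dt = (T_ss − T)/τ with T_ss = T_amb + Q̇/UA = 18.8 + 1160/21.1 = 73.776 °C, τ = M c_p/UA = 659·2.70/21.1 = 84.327 s.
This is linear first-order; T(t) = T_ss + (T₀ − T_ss) e^(−t/τ).
T(208) = 73.776 + (-19.076)·0.084874 = 72.157 °C.

72.2 °C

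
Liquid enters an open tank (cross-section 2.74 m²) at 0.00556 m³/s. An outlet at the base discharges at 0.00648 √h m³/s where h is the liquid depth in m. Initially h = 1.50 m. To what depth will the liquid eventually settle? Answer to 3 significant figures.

0.736 m

A dh/dt = Q_in − 0.00648 √h. Steady state requires inflow = outflow:
Q_in = 0.00648 √h_ss ⇒ √h_ss = 0.00556/0.00648 = 0.85802.
h_ss = 0.85802² = 0.73621 m. (Since h₀ = 1.50 m > h_ss, the level will fall toward this value.)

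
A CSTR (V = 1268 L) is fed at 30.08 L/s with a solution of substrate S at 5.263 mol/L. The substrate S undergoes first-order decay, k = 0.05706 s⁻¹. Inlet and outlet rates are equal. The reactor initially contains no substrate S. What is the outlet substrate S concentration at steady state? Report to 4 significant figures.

1.546 mol/L

V dC/dt = Q(C_in − C) − k V C.
At steady state: 0 = Q C_in − (Q + kV) C_ss, so C_ss = Q C_in/(Q + kV).
C_ss = 30.08·5.263/(30.08 + 0.05706·1268) = 158.311/102.432 = 1.54552 mol/L.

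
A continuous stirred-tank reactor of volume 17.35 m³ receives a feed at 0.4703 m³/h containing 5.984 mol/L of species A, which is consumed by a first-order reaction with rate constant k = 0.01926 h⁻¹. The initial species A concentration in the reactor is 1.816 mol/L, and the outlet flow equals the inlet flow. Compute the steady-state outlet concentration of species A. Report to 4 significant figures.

3.498 mol/L

Accumulation = in − out − consumed: V dC/dt = Q C_in − Q C − k V C.
At steady state: 0 = Q C_in − (Q + kV) C_ss, so C_ss = Q C_in/(Q + kV).
C_ss = 0.4703·5.984/(0.4703 + 0.01926·17.35) = 2.81428/0.804461 = 3.49834 mol/L.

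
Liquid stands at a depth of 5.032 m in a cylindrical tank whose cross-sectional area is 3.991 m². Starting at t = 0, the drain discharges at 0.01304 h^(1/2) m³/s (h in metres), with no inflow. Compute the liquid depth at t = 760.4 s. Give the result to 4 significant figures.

With no inflow, A dh/dt = −0.01304 √h.
∫ h^(−1/2) dh = −(0.01304/A) ∫ dt, giving 2√h = 2√h₀ − (0.01304/A) t.
√h = √5.032 − 0.01304·760.4/(2·3.991) = 2.24321 − 1.24225 = 1.00096.
h = 1.00096² = 1.00193 m.

1.002 m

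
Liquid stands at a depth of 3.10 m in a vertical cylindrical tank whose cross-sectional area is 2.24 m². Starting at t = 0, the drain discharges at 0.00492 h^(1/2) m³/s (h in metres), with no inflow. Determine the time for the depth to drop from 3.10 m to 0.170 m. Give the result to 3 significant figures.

Unsteady balance on liquid volume: A dh/dt = −0.00492 √h.
Separate and integrate: 2(√h − √h₀) = −(0.00492/A) t.
t = 2A(√h₀ − √h)/0.00492 = 2·2.24·(√3.10 − √0.170)/0.00492
  = 4.4800 × (1.7607 − 0.41231) / 0.00492 = 1227.8 s.

1230 s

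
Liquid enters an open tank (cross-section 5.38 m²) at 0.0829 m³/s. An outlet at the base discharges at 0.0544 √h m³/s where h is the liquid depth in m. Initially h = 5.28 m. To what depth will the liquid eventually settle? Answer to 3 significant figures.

Mass balance (ρ constant): A dh/dt = Q_in − 0.0544 √h. At steady state dh/dt = 0:
Q_in = 0.0544 √h_ss ⇒ √h_ss = 0.0829/0.0544 = 1.5239.
h_ss = 1.5239² = 2.3223 m. (Since h₀ = 5.28 m > h_ss, the level will fall toward this value.)

2.32 m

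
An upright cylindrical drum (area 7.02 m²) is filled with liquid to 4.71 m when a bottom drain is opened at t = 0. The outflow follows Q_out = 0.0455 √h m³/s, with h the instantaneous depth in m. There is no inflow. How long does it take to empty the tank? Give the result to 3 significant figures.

A dh/dt = −Q_out = −0.0455 √h.
∫ h^(−1/2) dh = −(0.0455/A) ∫ dt, giving 2√h = 2√h₀ − (0.0455/A) t.
Tank is empty when √h = 0: t_empty = 2A√h₀/0.0455.
t_empty = 2·7.02·√4.71/0.0455 = 14.040·2.1703/0.0455 = 669.68 s.

670 s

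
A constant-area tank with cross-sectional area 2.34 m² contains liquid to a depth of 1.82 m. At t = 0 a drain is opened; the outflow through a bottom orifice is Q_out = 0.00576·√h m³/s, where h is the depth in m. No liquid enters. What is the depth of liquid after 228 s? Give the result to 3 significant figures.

With no inflow, A dh/dt = −0.00576 √h.
Separate and integrate: 2(√h − √h₀) = −(0.00576/A) t.
√h = √1.82 − 0.00576·228/(2·2.34) = 1.3491 − 0.28062 = 1.0685.
h = 1.0685² = 1.1416 m.

1.14 m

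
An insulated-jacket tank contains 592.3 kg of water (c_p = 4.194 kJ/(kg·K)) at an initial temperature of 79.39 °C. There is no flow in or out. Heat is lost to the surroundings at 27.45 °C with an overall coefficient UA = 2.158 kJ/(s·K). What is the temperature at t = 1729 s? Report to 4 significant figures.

M c_p dT/dt = −UA(T − T_amb).
dT/dt = (T_ss − T)/τ with T_ss = T_amb = 27.4500 °C, τ = M c_p/UA = 592.3·4.194/2.158 = 1151.12 s.
This is linear first-order; T(t) = T_ss + (T₀ − T_ss) e^(−t/τ).
T(1729) = 27.4500 + (51.9400)·0.222679 = 39.0160 °C.

39.02 °C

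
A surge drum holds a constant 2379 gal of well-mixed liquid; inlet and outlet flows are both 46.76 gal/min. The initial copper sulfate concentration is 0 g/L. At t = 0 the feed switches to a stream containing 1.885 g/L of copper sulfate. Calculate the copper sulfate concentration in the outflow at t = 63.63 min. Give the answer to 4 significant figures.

Species balance on the tank: V dC/dt = Q(C_in − C).
Time constant τ = V/Q = 2379/46.76 = 50.8768 min.
Solution: C(t) = C_in + (C₀ − C_in) e^(−t/τ).
C(63.63) = 1.885 + (0 − 1.885)·e^(−63.63/50.8768) = 1.885 + (-1.88500)·0.286314 = 1.34530 g/L.

1.345 g/L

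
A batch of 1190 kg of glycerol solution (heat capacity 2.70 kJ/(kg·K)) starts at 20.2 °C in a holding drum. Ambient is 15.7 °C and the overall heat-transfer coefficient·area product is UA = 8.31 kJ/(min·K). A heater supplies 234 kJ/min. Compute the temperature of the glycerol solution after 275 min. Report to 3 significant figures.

M c_p dT/dt = −UA(T − T_amb) + Q̇.
dT/dt = (T_ss − T)/τ with T_ss = T_amb + Q̇/UA = 15.7 + 234/8.31 = 43.859 °C, τ = M c_p/UA = 1190·2.70/8.31 = 386.64 min.
This is linear first-order; T(t) = T_ss + (T₀ − T_ss) e^(−t/τ).
T(275) = 43.859 + (-23.659)·0.49103 = 32.242 °C.

32.2 °C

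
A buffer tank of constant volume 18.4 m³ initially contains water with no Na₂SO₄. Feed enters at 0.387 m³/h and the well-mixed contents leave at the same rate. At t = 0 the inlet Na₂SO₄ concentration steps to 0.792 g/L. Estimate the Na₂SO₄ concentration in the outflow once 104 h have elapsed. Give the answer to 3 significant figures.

Species balance on the tank: V dC/dt = Q(C_in − C).
Time constant τ = V/Q = 18.4/0.387 = 47.545 h.
Integrating: C(t) = C_in + (C₀ − C_in) e^(−t/τ).
C(104) = 0.792 + (0 − 0.792)·e^(−104/47.545) = 0.792 + (-0.79200)·0.11221 = 0.70313 g/L.

0.703 g/L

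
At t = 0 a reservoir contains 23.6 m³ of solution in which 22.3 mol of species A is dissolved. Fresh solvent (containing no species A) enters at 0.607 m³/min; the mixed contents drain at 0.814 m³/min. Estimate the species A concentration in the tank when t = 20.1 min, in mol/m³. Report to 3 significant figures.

Total volume: dV/dt = Q_in − Q_out = -0.20700 m³/min, so V(t) = 23.6 − 0.20700 t and V(20.1) = 19.439 m³.
No species A enters, so dm/dt = −Q_out · (m/V).
Separate: dm/m = −Q_out dt/V(t) ⇒ ln(m/m₀) = −(Q_out/(Q_in−Q_out)) ln(V/V₀).
m = m₀ (V₀/V)^(Q_out/(Q_in−Q_out)) = 22.3 × (23.6/19.439)^(-3.9324) = 10.401 mol.
C = m/V = 10.401/19.439 = 0.53505 mol/m³.

0.535 mol/m³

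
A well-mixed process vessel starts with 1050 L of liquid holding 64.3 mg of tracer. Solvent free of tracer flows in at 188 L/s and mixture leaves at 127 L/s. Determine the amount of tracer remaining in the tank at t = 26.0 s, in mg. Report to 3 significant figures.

Total volume: dV/dt = Q_in − Q_out = 61.000 L/s, so V(t) = 1050 + 61.000 t and V(26.0) = 2636.0 L.
No tracer enters, so dm/dt = −Q_out · (m/V).
dm/m = −Q_out dt/(V₀ + 61.000 t); integrating gives ln(m/m₀) = −(Q_out/(Q_in−Q_out)) ln(V/V₀).
m = m₀ (V₀/V)^(Q_out/(Q_in−Q_out)) = 64.3 × (1050/2636.0)^(2.0820) = 9.4609 mg.

9.46 mg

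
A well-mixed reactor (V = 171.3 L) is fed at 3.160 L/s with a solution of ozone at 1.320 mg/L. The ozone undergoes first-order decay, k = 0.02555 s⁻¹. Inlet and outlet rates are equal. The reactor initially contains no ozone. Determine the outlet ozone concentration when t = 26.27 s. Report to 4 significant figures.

Accumulation = in − out − consumed: V dC/dt = Q C_in − Q C − k V C.
This is linear with rate a = Q/V + k = 0.0439972 s⁻¹.
C_ss = Q C_in/(Q + kV) = 0.553451 mg/L; C(t) = C_ss + (C₀ − C_ss) e^(−a t).
C(26.27) = 0.553451 + (-0.553451)·e^(−0.0439972·26.27) = 0.553451 + (-0.553451)·0.314804 = 0.379222 mg/L.

0.3792 mg/L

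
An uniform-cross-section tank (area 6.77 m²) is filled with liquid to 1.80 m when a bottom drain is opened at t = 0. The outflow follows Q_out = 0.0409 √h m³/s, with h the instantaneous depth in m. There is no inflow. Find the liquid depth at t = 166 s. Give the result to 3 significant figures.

With no inflow, A dh/dt = −0.0409 √h.
∫ h^(−1/2) dh = −(0.0409/A) ∫ dt, giving 2√h = 2√h₀ − (0.0409/A) t.
√h = √1.80 − 0.0409·166/(2·6.77) = 1.3416 − 0.50143 = 0.84021.
h = 0.84021² = 0.70595 m.

0.706 m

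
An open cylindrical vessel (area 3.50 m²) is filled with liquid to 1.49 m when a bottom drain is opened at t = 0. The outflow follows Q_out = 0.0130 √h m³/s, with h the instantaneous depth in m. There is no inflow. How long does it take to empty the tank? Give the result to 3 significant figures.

A dh/dt = −Q_out = −0.0130 √h.
∫ h^(−1/2) dh = −(0.0130/A) ∫ dt, giving 2√h = 2√h₀ − (0.0130/A) t.
Tank is empty when √h = 0: t_empty = 2A√h₀/0.0130.
t_empty = 2·3.50·√1.49/0.0130 = 7.0000·1.2207/0.0130 = 657.28 s.

657 s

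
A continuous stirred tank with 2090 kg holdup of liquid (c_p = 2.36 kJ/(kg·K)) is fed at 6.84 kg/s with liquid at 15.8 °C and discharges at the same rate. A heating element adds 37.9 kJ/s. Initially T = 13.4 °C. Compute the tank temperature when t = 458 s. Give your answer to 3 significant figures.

M c_p dT/dt = ṁ c_p (T_in − T) + Q̇.
τ = M/ṁ = 305.56 s; T_ss = T_in + Q̇/(ṁ c_p) = 15.8 + 37.9/(6.84·2.36) = 18.148 °C.
This is linear first-order; T(t) = T_ss + (T₀ − T_ss) e^(−t/τ).
T(458) = 18.148 + (-4.7479)·e^(−458/305.56) = 18.148 + (-4.7479)·0.22337 = 17.087 °C.

17.1 °C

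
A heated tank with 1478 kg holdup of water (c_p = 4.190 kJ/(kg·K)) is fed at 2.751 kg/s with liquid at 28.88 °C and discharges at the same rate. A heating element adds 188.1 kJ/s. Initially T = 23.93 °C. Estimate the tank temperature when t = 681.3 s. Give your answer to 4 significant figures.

39.21 °C

Heat balance on the well-mixed liquid: M c_p dT/dt = ṁ c_p (T_in − T) + 188.1.
τ = M/ṁ = 537.259 s; T_ss = T_in + Q̇/(ṁ c_p) = 28.88 + 188.1/(2.751·4.190) = 45.1986 °C.
Solution: T(t) = T_ss + (T₀ − T_ss) e^(−t/τ).
T(681.3) = 45.1986 + (-21.2686)·e^(−681.3/537.259) = 45.1986 + (-21.2686)·0.281365 = 39.2144 °C.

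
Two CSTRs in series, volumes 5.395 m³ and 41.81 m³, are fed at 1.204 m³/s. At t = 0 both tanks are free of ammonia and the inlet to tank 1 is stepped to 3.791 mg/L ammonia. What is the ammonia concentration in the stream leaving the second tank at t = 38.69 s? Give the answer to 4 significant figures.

2.363 mg/L

Each tank obeys Vᵢ dCᵢ/dt = Q(Cᵢ₋₁ − Cᵢ), so τᵢ = Vᵢ/Q.
τ₁ = 5.395/1.204 = 4.48090 s; τ₂ = 41.81/1.204 = 34.7259 s.
Tank 1: C₁ = C_in(1 − e^(−t/τ₁)). Tank 2 (τ₁ ≠ τ₂): C₂ = C_in[1 − (τ₁ e^(−t/τ₁) − τ₂ e^(−t/τ₂))/(τ₁ − τ₂)].
At t = 38.69: e^(−t/τ₁) = 0.000177875, e^(−t/τ₂) = 0.328193.
C₂ = 3.791·[1 − (4.48090·0.000177875 − 34.7259·0.328193)/(-30.2450)] = 3.791·0.623211 = 2.36259 mg/L.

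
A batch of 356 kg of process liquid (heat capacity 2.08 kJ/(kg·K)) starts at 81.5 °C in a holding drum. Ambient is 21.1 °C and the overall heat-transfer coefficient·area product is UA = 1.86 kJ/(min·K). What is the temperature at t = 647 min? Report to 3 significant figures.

33.0 °C

Lumped-capacitance energy balance: M c_p dT/dt = UA(T_amb − T).
dT/dt = (T_ss − T)/τ with T_ss = T_amb = 21.100 °C, τ = M c_p/UA = 356·2.08/1.86 = 398.11 min.
This is linear first-order; T(t) = T_ss + (T₀ − T_ss) e^(−t/τ).
T(647) = 21.100 + (60.400)·0.19687 = 32.991 °C.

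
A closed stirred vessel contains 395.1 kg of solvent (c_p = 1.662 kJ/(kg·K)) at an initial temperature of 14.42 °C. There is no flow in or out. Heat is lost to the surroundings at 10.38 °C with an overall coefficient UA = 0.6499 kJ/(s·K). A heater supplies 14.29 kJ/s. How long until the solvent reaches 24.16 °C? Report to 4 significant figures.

790.5 s

Lumped-capacitance energy balance: M c_p dT/dt = UA(T_amb − T) + Q̇.
τ = M c_p/UA = 1010.40 s; T_ss = T_amb + Q̇/UA = 10.38 + 14.29/0.6499 = 32.3680 °C.
T(t) = T_ss + (T₀ − T_ss)e^(−t/τ); set T = 24.16:
t = −τ ln[(T − T_ss)/(T₀ − T_ss)] = −1010.40 · ln(0.457321) = 790.503 s.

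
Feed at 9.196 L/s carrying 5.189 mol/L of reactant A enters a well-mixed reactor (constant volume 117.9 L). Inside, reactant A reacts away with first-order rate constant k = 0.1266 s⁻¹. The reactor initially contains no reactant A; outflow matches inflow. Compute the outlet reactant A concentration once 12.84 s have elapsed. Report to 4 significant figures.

1.835 mol/L

Accumulation = in − out − consumed: V dC/dt = Q C_in − Q C − k V C.
This is linear with rate a = Q/V + k = 0.204598 s⁻¹.
C_ss = Q C_in/(Q + kV) = 1.97818 mol/L; C(t) = C_ss + (C₀ − C_ss) e^(−a t).
C(12.84) = 1.97818 + (-1.97818)·e^(−0.204598·12.84) = 1.97818 + (-1.97818)·0.0722920 = 1.83518 mol/L.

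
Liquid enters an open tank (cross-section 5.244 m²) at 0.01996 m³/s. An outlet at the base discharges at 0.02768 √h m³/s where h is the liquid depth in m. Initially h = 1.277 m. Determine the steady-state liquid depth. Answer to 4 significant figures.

0.5200 m

A dh/dt = Q_in − 0.02768 √h. Steady state requires inflow = outflow:
Q_in = 0.02768 √h_ss ⇒ √h_ss = 0.01996/0.02768 = 0.721098.
h_ss = 0.721098² = 0.519983 m. (Since h₀ = 1.277 m > h_ss, the level will fall toward this value.)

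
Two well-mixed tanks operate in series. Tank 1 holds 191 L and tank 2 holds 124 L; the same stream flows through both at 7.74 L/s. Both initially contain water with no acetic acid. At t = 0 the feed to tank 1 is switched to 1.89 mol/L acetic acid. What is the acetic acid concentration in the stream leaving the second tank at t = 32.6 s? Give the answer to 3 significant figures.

Each tank obeys Vᵢ dCᵢ/dt = Q(Cᵢ₋₁ − Cᵢ), so τᵢ = Vᵢ/Q.
τ₁ = 191/7.74 = 24.677 s; τ₂ = 124/7.74 = 16.021 s.
Solving the cascade with C₁(0)=C₂(0)=0 gives C₂(t) = C_in[1 − (τ₁ e^(−t/τ₁) − τ₂ e^(−t/τ₂))/(τ₁ − τ₂)].
At t = 32.6: e^(−t/τ₁) = 0.26685, e^(−t/τ₂) = 0.13070.
C₂ = 1.89·[1 − (24.677·0.26685 − 16.021·0.13070)/(8.6563)] = 1.89·0.48117 = 0.90940 mol/L.

0.909 mol/L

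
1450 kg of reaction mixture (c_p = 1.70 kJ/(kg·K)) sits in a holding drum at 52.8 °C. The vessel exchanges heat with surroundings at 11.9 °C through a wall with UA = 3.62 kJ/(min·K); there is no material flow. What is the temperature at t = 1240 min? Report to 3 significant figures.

18.5 °C

Energy balance: M c_p dT/dt = −UA(T − T_amb).
dT/dt = (T_ss − T)/τ with T_ss = T_amb = 11.900 °C, τ = M c_p/UA = 1450·1.70/3.62 = 680.94 min.
Integrating: T(t) = T_ss + (T₀ − T_ss) e^(−t/τ).
T(1240) = 11.900 + (40.900)·0.16186 = 18.520 °C.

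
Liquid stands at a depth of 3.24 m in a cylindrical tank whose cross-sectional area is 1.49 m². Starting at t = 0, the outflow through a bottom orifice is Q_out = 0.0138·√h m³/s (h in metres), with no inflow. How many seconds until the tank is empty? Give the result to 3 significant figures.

A dh/dt = −Q_out = −0.0138 √h.
∫ h^(−1/2) dh = −(0.0138/A) ∫ dt, giving 2√h = 2√h₀ − (0.0138/A) t.
Tank is empty when √h = 0: t_empty = 2A√h₀/0.0138.
t_empty = 2·1.49·√3.24/0.0138 = 2.9800·1.8000/0.0138 = 388.70 s.

389 s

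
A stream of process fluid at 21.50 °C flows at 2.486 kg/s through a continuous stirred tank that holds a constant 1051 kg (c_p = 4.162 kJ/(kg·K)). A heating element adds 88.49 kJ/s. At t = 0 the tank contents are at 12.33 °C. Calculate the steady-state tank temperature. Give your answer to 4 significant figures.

30.05 °C

M c_p dT/dt = ṁ c_p (T_in − T) + Q̇.
At steady state dT/dt = 0 ⇒ T_ss = T_in + Q̇/(ṁ c_p) = 21.50 + 88.49/(2.486·4.162) = 30.0525 °C.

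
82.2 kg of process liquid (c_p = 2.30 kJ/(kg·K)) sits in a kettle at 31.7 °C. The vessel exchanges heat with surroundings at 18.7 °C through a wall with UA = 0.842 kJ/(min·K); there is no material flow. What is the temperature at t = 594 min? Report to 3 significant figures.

M c_p dT/dt = −UA(T − T_amb).
dT/dt = (T_ss − T)/τ with T_ss = T_amb = 18.700 °C, τ = M c_p/UA = 82.2·2.30/0.842 = 224.54 min.
This is linear first-order; T(t) = T_ss + (T₀ − T_ss) e^(−t/τ).
T(594) = 18.700 + (13.000)·0.070974 = 19.623 °C.

19.6 °C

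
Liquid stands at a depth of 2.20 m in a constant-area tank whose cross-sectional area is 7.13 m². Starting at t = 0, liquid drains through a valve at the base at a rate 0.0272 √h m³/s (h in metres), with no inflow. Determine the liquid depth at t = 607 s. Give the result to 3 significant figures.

0.106 m

Unsteady balance on liquid volume: A dh/dt = −0.0272 √h.
This is separable: 2 d(√h)/dt = −0.0272/A, so √h = √h₀ − (0.0272/(2A)) t.
√h = √2.20 − 0.0272·607/(2·7.13) = 1.4832 − 1.1578 = 0.32543.
h = 0.32543² = 0.10590 m.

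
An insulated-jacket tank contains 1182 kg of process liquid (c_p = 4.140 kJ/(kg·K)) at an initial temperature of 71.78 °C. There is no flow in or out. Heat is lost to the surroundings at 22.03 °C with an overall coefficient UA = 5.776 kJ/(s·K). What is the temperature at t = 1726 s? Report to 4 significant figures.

M c_p dT/dt = −UA(T − T_amb).
dT/dt = (T_ss − T)/τ with T_ss = T_amb = 22.0300 °C, τ = M c_p/UA = 1182·4.140/5.776 = 847.209 s.
T approaches T_ss exponentially: T(t) = T_ss + (T₀ − T_ss) e^(−t/τ).
T(1726) = 22.0300 + (49.7500)·0.130383 = 28.5166 °C.

28.52 °C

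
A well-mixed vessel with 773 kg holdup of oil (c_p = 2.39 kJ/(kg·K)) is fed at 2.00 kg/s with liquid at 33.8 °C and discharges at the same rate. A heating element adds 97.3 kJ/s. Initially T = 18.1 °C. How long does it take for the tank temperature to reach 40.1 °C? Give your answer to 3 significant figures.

364 s

M c_p dT/dt = ṁ c_p (T_in − T) + Q̇.
τ = M/ṁ = 386.50 s; T_ss = T_in + Q̇/(ṁ c_p) = 54.156 °C.
T(t) = T_ss + (T₀ − T_ss) e^(−t/τ). Set T = 40.1:
e^(−t/τ) = (40.1 − 54.156)/(18.1 − 54.156) = 0.38983
t = −386.50 · ln(0.38983) = 364.10 s.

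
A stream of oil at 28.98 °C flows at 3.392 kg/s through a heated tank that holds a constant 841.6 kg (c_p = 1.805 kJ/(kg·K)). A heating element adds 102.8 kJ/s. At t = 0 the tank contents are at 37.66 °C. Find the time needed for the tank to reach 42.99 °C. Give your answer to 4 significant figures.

265.6 s

M c_p dT/dt = ṁ c_p (T_in − T) + Q̇.
τ = M/ṁ = 248.113 s; T_ss = T_in + Q̇/(ṁ c_p) = 45.7704 °C.
T(t) = T_ss + (T₀ − T_ss) e^(−t/τ). Set T = 42.99:
e^(−t/τ) = (42.99 − 45.7704)/(37.66 − 45.7704) = 0.342816
t = −248.113 · ln(0.342816) = 265.620 s.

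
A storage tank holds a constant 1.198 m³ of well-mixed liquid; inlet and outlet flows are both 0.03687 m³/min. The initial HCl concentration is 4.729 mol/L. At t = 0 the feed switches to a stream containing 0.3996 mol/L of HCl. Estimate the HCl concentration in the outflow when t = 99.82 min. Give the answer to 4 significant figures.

0.6002 mol/L

Species balance on the tank: V dC/dt = Q(C_in − C).
So dC/dt = (C_in − C)/τ with τ = V/Q = 1.198/0.03687 = 32.4925 min.
This is linear first-order; C(t) = C_in + (C₀ − C_in) e^(−t/τ).
C(99.82) = 0.3996 + (4.729 − 0.3996)·e^(−99.82/32.4925) = 0.3996 + (4.32940)·0.0463243 = 0.600156 mol/L.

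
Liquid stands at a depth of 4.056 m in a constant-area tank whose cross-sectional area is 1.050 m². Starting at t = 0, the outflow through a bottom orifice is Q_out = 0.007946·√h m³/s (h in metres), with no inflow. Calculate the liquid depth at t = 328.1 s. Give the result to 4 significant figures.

Accumulation of liquid (constant cross-section A): A dh/dt = −0.007946 √h.
Separate and integrate: 2(√h − √h₀) = −(0.007946/A) t.
√h = √4.056 − 0.007946·328.1/(2·1.050) = 2.01395 − 1.24147 = 0.772483.
h = 0.772483² = 0.596731 m.

0.5967 m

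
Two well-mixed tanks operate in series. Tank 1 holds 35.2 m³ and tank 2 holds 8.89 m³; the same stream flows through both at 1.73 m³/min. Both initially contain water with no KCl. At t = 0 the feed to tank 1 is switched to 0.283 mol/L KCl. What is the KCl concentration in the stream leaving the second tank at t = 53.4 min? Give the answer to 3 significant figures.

Species balance on tank i: dCᵢ/dt = (Cᵢ₋₁ − Cᵢ)/τᵢ with τᵢ = Vᵢ/Q.
τ₁ = 35.2/1.73 = 20.347 min; τ₂ = 8.89/1.73 = 5.1387 min.
Solving the cascade with C₁(0)=C₂(0)=0 gives C₂(t) = C_in[1 − (τ₁ e^(−t/τ₁) − τ₂ e^(−t/τ₂))/(τ₁ − τ₂)].
At t = 53.4: e^(−t/τ₁) = 0.072477, e^(−t/τ₂) = 3.0687e-05.
C₂ = 0.283·[1 − (20.347·0.072477 − 5.1387·3.0687e-05)/(15.208)] = 0.283·0.90304 = 0.25556 mol/L.

0.256 mol/L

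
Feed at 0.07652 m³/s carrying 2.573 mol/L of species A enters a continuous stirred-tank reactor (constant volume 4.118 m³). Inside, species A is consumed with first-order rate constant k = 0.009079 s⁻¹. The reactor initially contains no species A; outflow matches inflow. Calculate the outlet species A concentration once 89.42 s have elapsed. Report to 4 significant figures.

1.583 mol/L

V dC/dt = Q(C_in − C) − k V C.
dC/dt = (Q/V) C_in − (Q/V + k) C; effective rate a = Q/V + k = 0.0185818 + 0.009079 = 0.0276608 s⁻¹.
C_ss = Q C_in/(Q + kV) = 1.72848 mol/L; C(t) = C_ss + (C₀ − C_ss) e^(−a t).
C(89.42) = 1.72848 + (-1.72848)·e^(−0.0276608·89.42) = 1.72848 + (-1.72848)·0.0842951 = 1.58277 mol/L.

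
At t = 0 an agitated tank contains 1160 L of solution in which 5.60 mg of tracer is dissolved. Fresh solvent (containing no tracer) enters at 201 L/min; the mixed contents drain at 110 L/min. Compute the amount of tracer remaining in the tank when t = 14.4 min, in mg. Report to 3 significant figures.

Total volume: dV/dt = Q_in − Q_out = 91.000 L/min, so V(t) = 1160 + 91.000 t and V(14.4) = 2470.4 L.
Solute balance: dm/dt = 0 − Q_out C = −Q_out m/V(t).
dm/m = −Q_out dt/(V₀ + 91.000 t); integrating gives ln(m/m₀) = −(Q_out/(Q_in−Q_out)) ln(V/V₀).
m = m₀ (V₀/V)^(Q_out/(Q_in−Q_out)) = 5.60 × (1160/2470.4)^(1.2088) = 2.2456 mg.

2.25 mg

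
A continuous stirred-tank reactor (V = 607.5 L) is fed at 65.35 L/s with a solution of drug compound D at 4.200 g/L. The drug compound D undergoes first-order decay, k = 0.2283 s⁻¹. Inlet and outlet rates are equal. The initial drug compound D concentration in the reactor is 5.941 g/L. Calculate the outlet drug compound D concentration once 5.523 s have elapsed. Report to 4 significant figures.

2.064 g/L

Species balance: V dC/dt = Q C_in − Q C − k V C.
dC/dt = (Q/V) C_in − (Q/V + k) C; effective rate a = Q/V + k = 0.107572 + 0.2283 = 0.335872 s⁻¹.
C_ss = Q C_in/(Q + kV) = 1.34516 g/L; C(t) = C_ss + (C₀ − C_ss) e^(−a t).
C(5.523) = 1.34516 + (4.59584)·e^(−0.335872·5.523) = 1.34516 + (4.59584)·0.156450 = 2.06418 g/L.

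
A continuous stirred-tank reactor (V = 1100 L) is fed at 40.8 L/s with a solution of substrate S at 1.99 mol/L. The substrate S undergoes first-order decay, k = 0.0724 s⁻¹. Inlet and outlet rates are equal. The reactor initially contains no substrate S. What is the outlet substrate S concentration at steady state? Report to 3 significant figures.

V dC/dt = Q(C_in − C) − k V C.
Steady state (dC/dt = 0): C_ss = Q C_in/(Q + kV) = C_in/(1 + kV/Q).
C_ss = 40.8·1.99/(40.8 + 0.0724·1100) = 81.192/120.44 = 0.67413 mol/L.

0.674 mol/L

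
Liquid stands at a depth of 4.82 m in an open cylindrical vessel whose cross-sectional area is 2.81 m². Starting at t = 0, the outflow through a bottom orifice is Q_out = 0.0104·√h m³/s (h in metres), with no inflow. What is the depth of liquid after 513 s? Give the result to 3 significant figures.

1.55 m

A dh/dt = −Q_out = −0.0104 √h.
This is separable: 2 d(√h)/dt = −0.0104/A, so √h = √h₀ − (0.0104/(2A)) t.
√h = √4.82 − 0.0104·513/(2·2.81) = 2.1954 − 0.94932 = 1.2461.
h = 1.2461² = 1.5528 m.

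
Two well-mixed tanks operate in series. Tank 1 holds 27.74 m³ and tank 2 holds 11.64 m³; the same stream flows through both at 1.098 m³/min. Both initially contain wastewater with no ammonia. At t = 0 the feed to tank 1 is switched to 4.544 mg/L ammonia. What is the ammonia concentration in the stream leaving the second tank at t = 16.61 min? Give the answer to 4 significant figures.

Time constants: τᵢ = Vᵢ/Q for each well-mixed tank.
τ₁ = 27.74/1.098 = 25.2641 min; τ₂ = 11.64/1.098 = 10.6011 min.
Tank 1: C₁ = C_in(1 − e^(−t/τ₁)). Tank 2 (τ₁ ≠ τ₂): C₂ = C_in[1 − (τ₁ e^(−t/τ₁) − τ₂ e^(−t/τ₂))/(τ₁ − τ₂)].
At t = 16.61: e^(−t/τ₁) = 0.518169, e^(−t/τ₂) = 0.208708.
C₂ = 4.544·[1 − (25.2641·0.518169 − 10.6011·0.208708)/(14.6630)] = 4.544·0.258097 = 1.17279 mg/L.

1.173 mg/L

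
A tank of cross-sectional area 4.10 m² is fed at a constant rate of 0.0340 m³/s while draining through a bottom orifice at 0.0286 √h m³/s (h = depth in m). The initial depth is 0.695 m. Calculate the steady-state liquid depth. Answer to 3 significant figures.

Level balance: A dh/dt = 0.0340 − 0.0286 √h. Setting dh/dt = 0:
Q_in = 0.0286 √h_ss ⇒ √h_ss = 0.0340/0.0286 = 1.1888.
h_ss = 1.1888² = 1.4133 m. (Since h₀ = 0.695 m < h_ss, the level will rise toward this value.)

1.41 m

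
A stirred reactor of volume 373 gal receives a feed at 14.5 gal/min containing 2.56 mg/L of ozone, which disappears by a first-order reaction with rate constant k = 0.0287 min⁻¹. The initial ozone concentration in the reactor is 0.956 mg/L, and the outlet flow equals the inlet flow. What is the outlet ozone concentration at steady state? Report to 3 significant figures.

1.47 mg/L

V dC/dt = Q(C_in − C) − k V C.
Steady state (dC/dt = 0): C_ss = Q C_in/(Q + kV) = C_in/(1 + kV/Q).
C_ss = 14.5·2.56/(14.5 + 0.0287·373) = 37.120/25.205 = 1.4727 mg/L.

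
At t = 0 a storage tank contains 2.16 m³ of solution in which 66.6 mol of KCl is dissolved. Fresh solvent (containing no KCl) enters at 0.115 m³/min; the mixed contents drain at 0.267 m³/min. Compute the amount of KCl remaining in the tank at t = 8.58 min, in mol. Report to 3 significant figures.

13.1 mol

Total volume: dV/dt = Q_in − Q_out = -0.15200 m³/min, so V(t) = 2.16 − 0.15200 t and V(8.58) = 0.85584 m³.
Species balance (pure solvent in): dm/dt = −Q_out · m/V(t).
dm/m = −Q_out dt/(V₀ − 0.15200 t); integrating gives ln(m/m₀) = −(Q_out/(Q_in−Q_out)) ln(V/V₀).
m = m₀ (V₀/V)^(Q_out/(Q_in−Q_out)) = 66.6 × (2.16/0.85584)^(-1.7566) = 13.099 mol.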